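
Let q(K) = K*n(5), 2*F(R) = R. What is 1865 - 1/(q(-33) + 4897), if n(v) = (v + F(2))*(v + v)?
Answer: 5440204/2917 ≈ 1865.0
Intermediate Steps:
F(R) = R/2
n(v) = 2*v*(1 + v) (n(v) = (v + (½)*2)*(v + v) = (v + 1)*(2*v) = (1 + v)*(2*v) = 2*v*(1 + v))
q(K) = 60*K (q(K) = K*(2*5*(1 + 5)) = K*(2*5*6) = K*60 = 60*K)
1865 - 1/(q(-33) + 4897) = 1865 - 1/(60*(-33) + 4897) = 1865 - 1/(-1980 + 4897) = 1865 - 1/2917 = 5440204/2917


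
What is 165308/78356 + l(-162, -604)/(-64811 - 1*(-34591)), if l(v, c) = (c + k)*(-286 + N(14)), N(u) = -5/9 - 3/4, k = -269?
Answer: -14657467859/2367918320 ≈ -6.1900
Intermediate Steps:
N(u) = -47/36 (N(u) = -5*⅑ - 3*¼ = -5/9 - ¾ = -47/36)
l(v, c) = 2782267/36 - 10343*c/36 (l(v, c) = (c - 269)*(-286 - 47/36) = (-269 + c)*(-10343/36) = 2782267/36 - 10343*c/36)
165308/78356 + l(-162, -604)/(-64811 - 1*(-34591)) = 165308/78356 + (2782267/36 - 10343/36*(-604))/(-64811 - 1*(-34591)) = 165308*(1/78356) + (2782267/36 + 1561793/9)/(-64811 + 34591) = 41327/19589 + (1003271/4)/(-30220) = 41327/19589 + (1003271/4)*(-1/30220) = 41327/19589 - 1003271/120880 = -14657467859/2367918320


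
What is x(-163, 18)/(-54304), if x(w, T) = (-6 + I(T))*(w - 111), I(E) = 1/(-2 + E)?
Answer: -13015/434432 ≈ -0.029959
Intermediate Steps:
x(w, T) = (-111 + w)*(-6 + 1/(-2 + T)) (x(w, T) = (-6 + 1/(-2 + T))*(w - 111) = (-6 + 1/(-2 + T))*(-111 + w) = (-111 + w)*(-6 + 1/(-2 + T)))
x(-163, 18)/(-54304) = ((-111 - 163 + 6*(-2 + 18)*(111 - 1*(-163)))/(-2 + 18))/(-54304) = ((-111 - 163 + 6*16*(111 + 163))/16)*(-1/54304) = ((-111 - 163 + 6*16*274)/16)*(-1/54304) = ((-111 - 163 + 26304)/16)*(-1/54304) = ((1/16)*26030)*(-1/54304) = (13015/8)*(-1/54304) = -13015/434432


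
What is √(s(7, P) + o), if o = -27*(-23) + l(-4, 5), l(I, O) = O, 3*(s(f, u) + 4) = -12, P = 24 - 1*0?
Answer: √618 ≈ 24.860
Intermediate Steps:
P = 24 (P = 24 + 0 = 24)
s(f, u) = -8 (s(f, u) = -4 + (⅓)*(-12) = -4 - 4 = -8)
o = 626 (o = -27*(-23) + 5 = 621 + 5 = 626)
√(s(7, P) + o) = √(-8 + 626) = √618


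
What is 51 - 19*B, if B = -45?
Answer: 906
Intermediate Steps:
51 - 19*B = 51 - 19*(-45) = 51 + 855 = 906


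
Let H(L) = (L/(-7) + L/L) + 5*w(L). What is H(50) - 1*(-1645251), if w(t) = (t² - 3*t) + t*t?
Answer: 11686464/7 ≈ 1.6695e+6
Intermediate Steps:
w(t) = -3*t + 2*t² (w(t) = (t² - 3*t) + t² = -3*t + 2*t²)
H(L) = 1 - L/7 + 5*L*(-3 + 2*L) (H(L) = (L/(-7) + L/L) + 5*(L*(-3 + 2*L)) = (L*(-⅐) + 1) + 5*L*(-3 + 2*L) = (-L/7 + 1) + 5*L*(-3 + 2*L) = (1 - L/7) + 5*L*(-3 + 2*L) = 1 - L/7 + 5*L*(-3 + 2*L))
H(50) - 1*(-1645251) = (1 + 10*50² - 106/7*50) - 1*(-1645251) = (1 + 10*2500 - 5300/7) + 1645251 = (1 + 25000 - 5300/7) + 1645251 = 169707/7 + 1645251 = 11686464/7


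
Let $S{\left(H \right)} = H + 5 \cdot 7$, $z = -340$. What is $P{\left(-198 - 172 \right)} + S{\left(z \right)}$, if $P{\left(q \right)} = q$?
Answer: $-675$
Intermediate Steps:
$S{\left(H \right)} = 35 + H$ ($S{\left(H \right)} = H + 35 = 35 + H$)
$P{\left(-198 - 172 \right)} + S{\left(z \right)} = \left(-198 - 172\right) + \left(35 - 340\right) = \left(-198 - 172\right) - 305 = -370 - 305 = -675$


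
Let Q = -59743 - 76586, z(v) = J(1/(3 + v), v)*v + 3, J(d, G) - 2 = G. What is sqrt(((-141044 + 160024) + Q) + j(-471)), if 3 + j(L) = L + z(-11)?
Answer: I*sqrt(117721) ≈ 343.1*I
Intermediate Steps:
J(d, G) = 2 + G
z(v) = 3 + v*(2 + v) (z(v) = (2 + v)*v + 3 = v*(2 + v) + 3 = 3 + v*(2 + v))
Q = -136329
j(L) = 99 + L (j(L) = -3 + (L + (3 - 11*(2 - 11))) = -3 + (L + (3 - 11*(-9))) = -3 + (L + (3 + 99)) = -3 + (L + 102) = -3 + (102 + L) = 99 + L)
sqrt(((-141044 + 160024) + Q) + j(-471)) = sqrt(((-141044 + 160024) - 136329) + (99 - 471)) = sqrt((18980 - 136329) - 372) = sqrt(-117349 - 372) = sqrt(-117721) = I*sqrt(117721)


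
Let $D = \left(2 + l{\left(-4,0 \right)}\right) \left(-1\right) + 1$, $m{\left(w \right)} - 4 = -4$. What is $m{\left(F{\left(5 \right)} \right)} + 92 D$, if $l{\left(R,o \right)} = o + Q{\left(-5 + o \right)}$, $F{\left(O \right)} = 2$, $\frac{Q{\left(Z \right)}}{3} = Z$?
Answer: $1288$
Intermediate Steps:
$Q{\left(Z \right)} = 3 Z$
$l{\left(R,o \right)} = -15 + 4 o$ ($l{\left(R,o \right)} = o + 3 \left(-5 + o\right) = o + \left(-15 + 3 o\right) = -15 + 4 o$)
$m{\left(w \right)} = 0$ ($m{\left(w \right)} = 4 - 4 = 0$)
$D = 14$ ($D = \left(2 + \left(-15 + 4 \cdot 0\right)\right) \left(-1\right) + 1 = \left(2 + \left(-15 + 0\right)\right) \left(-1\right) + 1 = \left(2 - 15\right) \left(-1\right) + 1 = \left(-13\right) \left(-1\right) + 1 = 13 + 1 = 14$)
$m{\left(F{\left(5 \right)} \right)} + 92 D = 0 + 92 \cdot 14 = 0 + 1288 = 1288$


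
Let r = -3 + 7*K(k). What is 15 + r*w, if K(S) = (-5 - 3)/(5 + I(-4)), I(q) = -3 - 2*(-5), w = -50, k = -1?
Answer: 1195/3 ≈ 398.33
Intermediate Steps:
I(q) = 7 (I(q) = -3 + 10 = 7)
K(S) = -2/3 (K(S) = (-5 - 3)/(5 + 7) = -8/12 = -8*1/12 = -2/3)
r = -23/3 (r = -3 + 7*(-2/3) = -3 - 14/3 = -23/3 ≈ -7.6667)
15 + r*w = 15 - 23/3*(-50) = 15 + 1150/3 = 1195/3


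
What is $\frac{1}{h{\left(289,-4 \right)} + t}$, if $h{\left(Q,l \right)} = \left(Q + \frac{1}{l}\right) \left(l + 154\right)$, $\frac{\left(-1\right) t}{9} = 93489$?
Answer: $- \frac{2}{1596177} \approx -1.253 \cdot 10^{-6}$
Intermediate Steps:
$t = -841401$ ($t = \left(-9\right) 93489 = -841401$)
$h{\left(Q,l \right)} = \left(154 + l\right) \left(Q + \frac{1}{l}\right)$ ($h{\left(Q,l \right)} = \left(Q + \frac{1}{l}\right) \left(154 + l\right) = \left(154 + l\right) \left(Q + \frac{1}{l}\right)$)
$\frac{1}{h{\left(289,-4 \right)} + t} = \frac{1}{\left(1 + 154 \cdot 289 + \frac{154}{-4} + 289 \left(-4\right)\right) - 841401} = \frac{1}{\left(1 + 44506 + 154 \left(- \frac{1}{4}\right) - 1156\right) - 841401} = \frac{1}{\left(1 + 44506 - \frac{77}{2} - 1156\right) - 841401} = \frac{1}{\frac{86625}{2} - 841401} = \frac{1}{- \frac{1596177}{2}} = - \frac{2}{1596177}$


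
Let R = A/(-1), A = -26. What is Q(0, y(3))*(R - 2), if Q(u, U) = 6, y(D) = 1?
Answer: 144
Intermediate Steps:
R = 26 (R = -26/(-1) = -26*(-1) = 26)
Q(0, y(3))*(R - 2) = 6*(26 - 2) = 6*24 = 144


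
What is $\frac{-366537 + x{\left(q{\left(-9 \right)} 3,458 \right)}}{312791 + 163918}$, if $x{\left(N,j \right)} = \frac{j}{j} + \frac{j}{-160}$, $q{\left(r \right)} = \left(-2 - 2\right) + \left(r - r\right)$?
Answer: $- \frac{29323109}{38136720} \approx -0.76889$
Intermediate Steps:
$q{\left(r \right)} = -4$ ($q{\left(r \right)} = -4 + 0 = -4$)
$x{\left(N,j \right)} = 1 - \frac{j}{160}$ ($x{\left(N,j \right)} = 1 + j \left(- \frac{1}{160}\right) = 1 - \frac{j}{160}$)
$\frac{-366537 + x{\left(q{\left(-9 \right)} 3,458 \right)}}{312791 + 163918} = \frac{-366537 + \left(1 - \frac{229}{80}\right)}{312791 + 163918} = \frac{-366537 + \left(1 - \frac{229}{80}\right)}{476709} = \left(-366537 - \frac{149}{80}\right) \frac{1}{476709} = \left(- \frac{29323109}{80}\right) \frac{1}{476709} = - \frac{29323109}{38136720}$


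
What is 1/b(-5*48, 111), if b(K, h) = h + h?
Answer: 1/222 ≈ 0.0045045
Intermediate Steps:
b(K, h) = 2*h
1/b(-5*48, 111) = 1/(2*111) = 1/222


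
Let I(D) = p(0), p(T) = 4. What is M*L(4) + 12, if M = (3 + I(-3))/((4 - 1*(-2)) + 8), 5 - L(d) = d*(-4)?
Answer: 45/2 ≈ 22.500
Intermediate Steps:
I(D) = 4
L(d) = 5 + 4*d (L(d) = 5 - d*(-4) = 5 - (-4)*d = 5 + 4*d)
M = 1/2 (M = (3 + 4)/((4 - 1*(-2)) + 8) = 7/((4 + 2) + 8) = 7/(6 + 8) = 7/14 = 7*(1/14) = 1/2 ≈ 0.50000)
M*L(4) + 12 = (5 + 4*4)/2 + 12 = (5 + 16)/2 + 12 = (1/2)*21 + 12 = 21/2 + 12 = 45/2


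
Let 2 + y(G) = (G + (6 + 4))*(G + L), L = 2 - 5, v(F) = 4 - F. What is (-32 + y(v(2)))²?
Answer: 2116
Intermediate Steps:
L = -3
y(G) = -2 + (-3 + G)*(10 + G) (y(G) = -2 + (G + (6 + 4))*(G - 3) = -2 + (G + 10)*(-3 + G) = -2 + (10 + G)*(-3 + G) = -2 + (-3 + G)*(10 + G))
(-32 + y(v(2)))² = (-32 + (-32 + (4 - 1*2)² + 7*(4 - 1*2)))² = (-32 + (-32 + (4 - 2)² + 7*(4 - 2)))² = (-32 + (-32 + 2² + 7*2))² = (-32 + (-32 + 4 + 14))² = (-32 - 14)² = (-46)² = 2116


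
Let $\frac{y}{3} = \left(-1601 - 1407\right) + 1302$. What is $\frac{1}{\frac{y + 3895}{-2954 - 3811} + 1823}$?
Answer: $\frac{6765}{12333818} \approx 0.00054849$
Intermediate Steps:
$y = -5118$ ($y = 3 \left(\left(-1601 - 1407\right) + 1302\right) = 3 \left(-3008 + 1302\right) = 3 \left(-1706\right) = -5118$)
$\frac{1}{\frac{y + 3895}{-2954 - 3811} + 1823} = \frac{1}{\frac{-5118 + 3895}{-2954 - 3811} + 1823} = \frac{1}{- \frac{1223}{-6765} + 1823} = \frac{1}{\left(-1223\right) \left(- \frac{1}{6765}\right) + 1823} = \frac{1}{\frac{1223}{6765} + 1823} = \frac{1}{\frac{12333818}{6765}} = \frac{6765}{12333818}$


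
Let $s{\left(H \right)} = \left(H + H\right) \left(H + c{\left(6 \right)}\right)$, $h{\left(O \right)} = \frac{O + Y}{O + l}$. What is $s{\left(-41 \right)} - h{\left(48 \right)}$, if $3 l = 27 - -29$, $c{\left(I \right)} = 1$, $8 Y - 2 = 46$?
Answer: $\frac{327919}{100} \approx 3279.2$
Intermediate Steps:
$Y = 6$ ($Y = \frac{1}{4} + \frac{1}{8} \cdot 46 = \frac{1}{4} + \frac{23}{4} = 6$)
$l = \frac{56}{3}$ ($l = \frac{27 - -29}{3} = \frac{27 + 29}{3} = \frac{1}{3} \cdot 56 = \frac{56}{3} \approx 18.667$)
$h{\left(O \right)} = \frac{6 + O}{\frac{56}{3} + O}$ ($h{\left(O \right)} = \frac{O + 6}{O + \frac{56}{3}} = \frac{6 + O}{\frac{56}{3} + O}$)
$s{\left(H \right)} = 2 H \left(1 + H\right)$ ($s{\left(H \right)} = \left(H + H\right) \left(H + 1\right) = 2 H \left(1 + H\right)$)
$s{\left(-41 \right)} - h{\left(48 \right)} = 2 \left(-41\right) \left(1 - 41\right) - \frac{3 \left(6 + 48\right)}{56 + 3 \cdot 48} = 2 \left(-41\right) \left(-40\right) - 3 \frac{1}{56 + 144} \cdot 54 = 3280 - 3 \cdot \frac{1}{200} \cdot 54 = 3280 - \frac{81}{100} = \frac{327919}{100}$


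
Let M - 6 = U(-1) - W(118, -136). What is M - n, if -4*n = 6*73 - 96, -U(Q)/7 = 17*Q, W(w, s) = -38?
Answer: 497/2 ≈ 248.50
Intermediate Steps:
U(Q) = -119*Q
M = 163 (M = 6 + (-119*(-1) - 1*(-38)) = 6 + (119 + 38) = 6 + 157 = 163)
n = -171/2 (n = -(6*73 - 96)/4 = -(438 - 96)/4 = -¼*342 = -171/2 ≈ -85.500)
M - n = 163 - 1*(-171/2) = 163 + 171/2 = 497/2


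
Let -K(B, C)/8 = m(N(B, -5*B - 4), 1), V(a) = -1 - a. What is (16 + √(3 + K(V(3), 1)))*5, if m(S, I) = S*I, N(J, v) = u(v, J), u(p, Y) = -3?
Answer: 80 + 15*√3 ≈ 105.98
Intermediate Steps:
N(J, v) = -3
m(S, I) = I*S
K(B, C) = 24 (K(B, C) = -8*(-3) = 24)
(16 + √(3 + K(V(3), 1)))*5 = (16 + √(3 + 24))*5 = (16 + √27)*5 = (16 + 3*√3)*5 = 80 + 15*√3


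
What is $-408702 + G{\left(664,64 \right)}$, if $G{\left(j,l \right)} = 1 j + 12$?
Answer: $-408026$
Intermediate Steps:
$G{\left(j,l \right)} = 12 + j$ ($G{\left(j,l \right)} = j + 12 = 12 + j$)
$-408702 + G{\left(664,64 \right)} = -408702 + \left(12 + 664\right) = -408702 + 676 = -408026$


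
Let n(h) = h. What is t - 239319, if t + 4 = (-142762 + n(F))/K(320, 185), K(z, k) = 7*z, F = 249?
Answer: -76603719/320 ≈ -2.3939e+5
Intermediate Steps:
t = -21639/320 (t = -4 + (-142762 + 249)/((7*320)) = -4 - 142513/2240 = -4 - 142513*1/2240 = -4 - 20359/320 = -21639/320 ≈ -67.622)
t - 239319 = -21639/320 - 239319 = -76603719/320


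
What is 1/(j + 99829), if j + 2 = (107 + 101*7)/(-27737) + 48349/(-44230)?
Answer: 1226807510/122467136241337 ≈ 1.0017e-5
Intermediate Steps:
j = -3830674453/1226807510 (j = -2 + ((107 + 101*7)/(-27737) + 48349/(-44230)) = -2 + ((107 + 707)*(-1/27737) + 48349*(-1/44230)) = -2 + (814*(-1/27737) - 48349/44230) = -2 + (-814/27737 - 48349/44230) = -2 - 1377059433/1226807510 = -3830674453/1226807510 ≈ -3.1225)
1/(j + 99829) = 1/(-3830674453/1226807510 + 99829) = 1/(122467136241337/1226807510) = 1226807510/122467136241337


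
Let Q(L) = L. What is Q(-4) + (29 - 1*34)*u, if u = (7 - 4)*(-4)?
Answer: 56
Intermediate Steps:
u = -12 (u = 3*(-4) = -12)
Q(-4) + (29 - 1*34)*u = -4 + (29 - 1*34)*(-12) = -4 + (29 - 34)*(-12) = -4 - 5*(-12) = -4 + 60 = 56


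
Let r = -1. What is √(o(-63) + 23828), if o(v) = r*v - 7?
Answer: 2*√5971 ≈ 154.54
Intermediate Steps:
o(v) = -7 - v (o(v) = -v - 7 = -7 - v)
√(o(-63) + 23828) = √((-7 - 1*(-63)) + 23828) = √((-7 + 63) + 23828) = √(56 + 23828) = √23884 = 2*√5971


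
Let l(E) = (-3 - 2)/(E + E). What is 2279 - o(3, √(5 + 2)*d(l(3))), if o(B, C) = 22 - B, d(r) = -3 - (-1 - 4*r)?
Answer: 2260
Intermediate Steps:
l(E) = -5/(2*E) (l(E) = -5*1/(2*E) = -5/(2*E))
d(r) = -2 + 4*r (d(r) = -3 + (1 + 4*r) = -2 + 4*r)
2279 - o(3, √(5 + 2)*d(l(3))) = 2279 - (22 - 1*3) = 2279 - (22 - 3) = 2279 - 1*19 = 2279 - 19 = 2260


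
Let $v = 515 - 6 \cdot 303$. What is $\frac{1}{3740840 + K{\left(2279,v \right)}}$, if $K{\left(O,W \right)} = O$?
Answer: $\frac{1}{3743119} \approx 2.6716 \cdot 10^{-7}$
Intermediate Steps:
$v = -1303$ ($v = 515 - 1818 = -1303$)
$\frac{1}{3740840 + K{\left(2279,v \right)}} = \frac{1}{3740840 + 2279} = \frac{1}{3743119}$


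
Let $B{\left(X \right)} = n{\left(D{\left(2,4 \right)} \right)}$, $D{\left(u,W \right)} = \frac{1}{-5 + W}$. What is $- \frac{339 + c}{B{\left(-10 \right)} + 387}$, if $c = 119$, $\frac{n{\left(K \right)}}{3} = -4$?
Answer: $- \frac{458}{375} \approx -1.2213$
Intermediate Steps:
$n{\left(K \right)} = -12$ ($n{\left(K \right)} = 3 \left(-4\right) = -12$)
$B{\left(X \right)} = -12$
$- \frac{339 + c}{B{\left(-10 \right)} + 387} = - \frac{339 + 119}{-12 + 387} = - \frac{458}{375}$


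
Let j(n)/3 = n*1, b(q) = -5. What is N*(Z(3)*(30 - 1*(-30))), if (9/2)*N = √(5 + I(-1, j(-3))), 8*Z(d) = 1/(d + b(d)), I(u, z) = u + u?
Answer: -5*√3/6 ≈ -1.4434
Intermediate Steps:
j(n) = 3*n (j(n) = 3*(n*1) = 3*n)
I(u, z) = 2*u
Z(d) = 1/(8*(-5 + d)) (Z(d) = 1/(8*(d - 5)) = 1/(8*(-5 + d)))
N = 2*√3/9 (N = 2*√(5 + 2*(-1))/9 = 2*√(5 - 2)/9 = 2*√3/9 ≈ 0.38490)
N*(Z(3)*(30 - 1*(-30))) = (2*√3/9)*((1/(8*(-5 + 3)))*(30 - 1*(-30))) = (2*√3/9)*(((⅛)/(-2))*(30 + 30)) = (2*√3/9)*(((⅛)*(-½))*60) = (2*√3/9)*(-1/16*60) = (2*√3/9)*(-15/4) = -5*√3/6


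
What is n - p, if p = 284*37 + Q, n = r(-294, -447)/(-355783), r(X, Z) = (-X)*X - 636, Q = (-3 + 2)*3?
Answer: -3737413343/355783 ≈ -10505.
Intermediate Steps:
Q = -3 (Q = -1*3 = -3)
r(X, Z) = -636 - X² (r(X, Z) = -X² - 636 = -636 - X²)
n = 87072/355783 (n = (-636 - 1*(-294)²)/(-355783) = (-636 - 1*86436)*(-1/355783) = (-636 - 86436)*(-1/355783) = -87072*(-1/355783) = 87072/355783 ≈ 0.24473)
p = 10505 (p = 284*37 - 3 = 10508 - 3 = 10505)
n - p = 87072/355783 - 1*10505 = 87072/355783 - 10505 = -3737413343/355783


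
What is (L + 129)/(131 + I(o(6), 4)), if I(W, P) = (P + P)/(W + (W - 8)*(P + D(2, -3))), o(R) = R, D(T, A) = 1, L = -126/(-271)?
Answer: 11695/11653 ≈ 1.0036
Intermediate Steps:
L = 126/271 (L = -126*(-1/271) = 126/271 ≈ 0.46494)
I(W, P) = 2*P/(W + (1 + P)*(-8 + W)) (I(W, P) = (P + P)/(W + (W - 8)*(P + 1)) = (2*P)/(W + (-8 + W)*(1 + P)) = (2*P)/(W + (1 + P)*(-8 + W)) = 2*P/(W + (1 + P)*(-8 + W)))
(L + 129)/(131 + I(o(6), 4)) = (126/271 + 129)/(131 + 2*4/(-8 - 8*4 + 2*6 + 4*6)) = 35085/(271*(131 + 2*4/(-8 - 32 + 12 + 24))) = 35085/(271*(131 + 2*4/(-4))) = 35085/(271*(131 + 2*4*(-¼))) = 35085/(271*(131 - 2)) = (35085/271)/129 = (35085/271)*(1/129) = 11695/11653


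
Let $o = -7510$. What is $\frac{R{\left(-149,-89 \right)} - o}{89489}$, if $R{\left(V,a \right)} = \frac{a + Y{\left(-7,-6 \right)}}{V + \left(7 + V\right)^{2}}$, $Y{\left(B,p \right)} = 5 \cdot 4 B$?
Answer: $\frac{150312421}{1791122335} \approx 0.083921$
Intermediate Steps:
$Y{\left(B,p \right)} = 20 B$
$R{\left(V,a \right)} = \frac{-140 + a}{V + \left(7 + V\right)^{2}}$ ($R{\left(V,a \right)} = \frac{a + 20 \left(-7\right)}{V + \left(7 + V\right)^{2}} = \frac{a - 140}{V + \left(7 + V\right)^{2}} = \frac{-140 + a}{V + \left(7 + V\right)^{2}}$)
$\frac{R{\left(-149,-89 \right)} - o}{89489} = \frac{\frac{-140 - 89}{-149 + \left(7 - 149\right)^{2}} - -7510}{89489} = \left(\frac{1}{-149 + \left(-142\right)^{2}} \left(-229\right) + 7510\right) \frac{1}{89489} = \left(\frac{1}{-149 + 20164} \left(-229\right) + 7510\right) \frac{1}{89489} = \left(\frac{1}{20015} \left(-229\right) + 7510\right) \frac{1}{89489} = \left(- \frac{229}{20015} + 7510\right) \frac{1}{89489} = \frac{150312421}{20015} \cdot \frac{1}{89489} = \frac{150312421}{1791122335}$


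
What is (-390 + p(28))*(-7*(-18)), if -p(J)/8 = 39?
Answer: -88452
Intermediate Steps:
p(J) = -312 (p(J) = -8*39 = -312)
(-390 + p(28))*(-7*(-18)) = (-390 - 312)*(-7*(-18)) = -702*126 = -88452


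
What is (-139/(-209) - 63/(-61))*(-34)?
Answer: -735964/12749 ≈ -57.727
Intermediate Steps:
(-139/(-209) - 63/(-61))*(-34) = (-139*(-1/209) - 63*(-1/61))*(-34) = (139/209 + 63/61)*(-34) = (21646/12749)*(-34) = -735964/12749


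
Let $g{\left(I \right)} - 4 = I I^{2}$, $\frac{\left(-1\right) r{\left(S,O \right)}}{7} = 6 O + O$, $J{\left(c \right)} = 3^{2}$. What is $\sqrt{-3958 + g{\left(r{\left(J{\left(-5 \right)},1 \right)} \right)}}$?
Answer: $i \sqrt{121603} \approx 348.72 i$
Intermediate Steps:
$J{\left(c \right)} = 9$
$r{\left(S,O \right)} = - 49 O$ ($r{\left(S,O \right)} = - 7 \left(6 O + O\right) = - 7 \cdot 7 O = - 49 O$)
$g{\left(I \right)} = 4 + I^{3}$ ($g{\left(I \right)} = 4 + I I^{2} = 4 + I^{3}$)
$\sqrt{-3958 + g{\left(r{\left(J{\left(-5 \right)},1 \right)} \right)}} = \sqrt{-3958 + \left(4 + \left(\left(-49\right) 1\right)^{3}\right)} = \sqrt{-3958 + \left(4 + \left(-49\right)^{3}\right)} = \sqrt{-3958 + \left(4 - 117649\right)} = \sqrt{-3958 - 117645} = \sqrt{-121603} = i \sqrt{121603}$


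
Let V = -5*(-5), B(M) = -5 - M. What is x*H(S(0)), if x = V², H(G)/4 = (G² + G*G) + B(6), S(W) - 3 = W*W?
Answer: 17500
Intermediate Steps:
S(W) = 3 + W² (S(W) = 3 + W*W = 3 + W²)
V = 25
H(G) = -44 + 8*G² (H(G) = 4*((G² + G*G) + (-5 - 1*6)) = 4*((G² + G²) + (-5 - 6)) = 4*(2*G² - 11) = 4*(-11 + 2*G²) = -44 + 8*G²)
x = 625 (x = 25² = 625)
x*H(S(0)) = 625*(-44 + 8*(3 + 0²)²) = 625*(-44 + 8*(3 + 0)²) = 625*(-44 + 8*3²) = 625*(-44 + 8*9) = 625*(-44 + 72) = 625*28 = 17500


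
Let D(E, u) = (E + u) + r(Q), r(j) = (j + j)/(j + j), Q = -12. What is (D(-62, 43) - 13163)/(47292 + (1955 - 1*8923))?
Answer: -13181/40324 ≈ -0.32688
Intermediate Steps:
r(j) = 1 (r(j) = (2*j)/((2*j)) = (2*j)*(1/(2*j)) = 1)
D(E, u) = 1 + E + u (D(E, u) = (E + u) + 1 = 1 + E + u)
(D(-62, 43) - 13163)/(47292 + (1955 - 1*8923)) = ((1 - 62 + 43) - 13163)/(47292 + (1955 - 1*8923)) = (-18 - 13163)/(47292 + (1955 - 8923)) = -13181/(47292 - 6968) = -13181/40324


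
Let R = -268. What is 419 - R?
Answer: 687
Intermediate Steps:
419 - R = 419 - 1*(-268) = 419 + 268 = 687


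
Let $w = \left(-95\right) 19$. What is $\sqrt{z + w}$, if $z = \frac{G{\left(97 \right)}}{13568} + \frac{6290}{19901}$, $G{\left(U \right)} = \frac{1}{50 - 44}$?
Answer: $\frac{i \sqrt{18503128042885823442}}{101256288} \approx 42.482 i$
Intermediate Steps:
$G{\left(U \right)} = \frac{1}{6}$
$w = -1805$
$z = \frac{512076221}{1620100608}$ ($z = \frac{1}{6 \cdot 13568} + \frac{6290}{19901} = \frac{1}{6} \cdot \frac{1}{13568} + 6290 \cdot \frac{1}{19901} = \frac{1}{81408} + \frac{6290}{19901} = \frac{512076221}{1620100608} \approx 0.31608$)
$\sqrt{z + w} = \sqrt{\frac{512076221}{1620100608} - 1805} = \sqrt{- \frac{2923769521219}{1620100608}} = \frac{i \sqrt{18503128042885823442}}{101256288}$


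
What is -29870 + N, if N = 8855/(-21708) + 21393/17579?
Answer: -11398230581641/381604932 ≈ -29869.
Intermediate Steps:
N = 308737199/381604932 (N = 8855*(-1/21708) + 21393*(1/17579) = -8855/21708 + 21393/17579 = 308737199/381604932 ≈ 0.80905)
-29870 + N = -29870 + 308737199/381604932 = -11398230581641/381604932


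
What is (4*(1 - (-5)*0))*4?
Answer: 16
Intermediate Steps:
(4*(1 - (-5)*0))*4 = (4*(1 - 1*0))*4 = (4*(1 + 0))*4 = (4*1)*4 = 4*4 = 16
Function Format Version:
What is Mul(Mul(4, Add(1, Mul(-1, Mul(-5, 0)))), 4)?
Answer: 16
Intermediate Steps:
Mul(Mul(4, Add(1, Mul(-1, Mul(-5, 0)))), 4) = Mul(Mul(4, Add(1, Mul(-1, 0))), 4) = Mul(Mul(4, Add(1, 0)), 4) = Mul(Mul(4, 1), 4) = Mul(4, 4) = 16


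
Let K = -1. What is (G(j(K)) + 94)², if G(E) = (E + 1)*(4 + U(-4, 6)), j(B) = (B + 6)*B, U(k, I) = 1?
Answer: 5476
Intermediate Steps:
j(B) = B*(6 + B) (j(B) = (6 + B)*B = B*(6 + B))
G(E) = 5 + 5*E (G(E) = (E + 1)*(4 + 1) = (1 + E)*5 = 5 + 5*E)
(G(j(K)) + 94)² = ((5 + 5*(-(6 - 1))) + 94)² = ((5 + 5*(-1*5)) + 94)² = ((5 + 5*(-5)) + 94)² = ((5 - 25) + 94)² = (-20 + 94)² = 74² = 5476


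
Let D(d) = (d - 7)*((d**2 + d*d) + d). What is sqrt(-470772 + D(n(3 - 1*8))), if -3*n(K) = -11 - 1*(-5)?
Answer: I*sqrt(470822) ≈ 686.17*I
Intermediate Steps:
n(K) = 2 (n(K) = -(-11 - 1*(-5))/3 = -(-11 + 5)/3 = -1/3*(-6) = 2)
D(d) = (-7 + d)*(d + 2*d**2) (D(d) = (-7 + d)*((d**2 + d**2) + d) = (-7 + d)*(2*d**2 + d) = (-7 + d)*(d + 2*d**2))
sqrt(-470772 + D(n(3 - 1*8))) = sqrt(-470772 + 2*(-7 - 13*2 + 2*2**2)) = sqrt(-470772 + 2*(-7 - 26 + 2*4)) = sqrt(-470772 + 2*(-7 - 26 + 8)) = sqrt(-470772 + 2*(-25)) = sqrt(-470772 - 50) = sqrt(-470822) = I*sqrt(470822)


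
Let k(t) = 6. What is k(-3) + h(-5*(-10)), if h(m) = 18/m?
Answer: 159/25 ≈ 6.3600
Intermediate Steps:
k(-3) + h(-5*(-10)) = 6 + 18/((-5*(-10))) = 6 + 18/50 = 6 + 18*(1/50) = 6 + 9/25 = 159/25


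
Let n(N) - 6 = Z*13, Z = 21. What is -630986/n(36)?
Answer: -630986/279 ≈ -2261.6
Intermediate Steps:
n(N) = 279 (n(N) = 6 + 21*13 = 6 + 273 = 279)
-630986/n(36) = -630986/279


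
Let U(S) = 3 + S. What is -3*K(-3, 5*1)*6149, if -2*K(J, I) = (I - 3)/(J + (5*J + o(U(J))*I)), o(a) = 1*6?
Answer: 6149/4 ≈ 1537.3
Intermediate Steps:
o(a) = 6
K(J, I) = -(-3 + I)/(2*(6*I + 6*J)) (K(J, I) = -(I - 3)/(2*(J + (5*J + 6*I))) = -(-3 + I)/(2*(6*I + 6*J)))
-3*K(-3, 5*1)*6149 = -(3 - 5)/(4*(5*1 - 3))*6149 = -(3 - 1*5)/(4*(5 - 3))*6149 = -(3 - 5)/(4*2)*6149 = -(-2)/(4*2)*6149 = -3*(-1/12)*6149 = (¼)*6149 = 6149/4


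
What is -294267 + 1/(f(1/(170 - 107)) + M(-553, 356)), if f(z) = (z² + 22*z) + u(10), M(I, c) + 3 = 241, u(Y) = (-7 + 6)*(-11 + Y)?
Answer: -279547172157/949978 ≈ -2.9427e+5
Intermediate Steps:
u(Y) = 11 - Y (u(Y) = -(-11 + Y) = 11 - Y)
M(I, c) = 238 (M(I, c) = -3 + 241 = 238)
f(z) = 1 + z² + 22*z (f(z) = (z² + 22*z) + (11 - 1*10) = (z² + 22*z) + (11 - 10) = (z² + 22*z) + 1 = 1 + z² + 22*z)
-294267 + 1/(f(1/(170 - 107)) + M(-553, 356)) = -294267 + 1/((1 + (1/(170 - 107))² + 22/(170 - 107)) + 238) = -294267 + 1/((1 + (1/63)² + 22/63) + 238) = -294267 + 1/((1 + (1/63)² + 22*(1/63)) + 238) = -294267 + 1/((1 + 1/3969 + 22/63) + 238) = -294267 + 1/(5356/3969 + 238) = -294267 + 1/(949978/3969) = -294267 + 3969/949978 = -279547172157/949978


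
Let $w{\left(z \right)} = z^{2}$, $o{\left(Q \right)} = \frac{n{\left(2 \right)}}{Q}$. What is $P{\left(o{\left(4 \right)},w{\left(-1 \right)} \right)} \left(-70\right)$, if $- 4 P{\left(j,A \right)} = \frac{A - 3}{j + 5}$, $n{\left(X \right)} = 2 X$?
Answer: $- \frac{35}{6} \approx -5.8333$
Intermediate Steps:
$o{\left(Q \right)} = \frac{4}{Q}$ ($o{\left(Q \right)} = \frac{2 \cdot 2}{Q} = \frac{4}{Q}$)
$P{\left(j,A \right)} = - \frac{-3 + A}{4 \left(5 + j\right)}$ ($P{\left(j,A \right)} = - \frac{\left(A - 3\right) \frac{1}{j + 5}}{4} = - \frac{\left(-3 + A\right) \frac{1}{5 + j}}{4} = - \frac{\frac{1}{5 + j} \left(-3 + A\right)}{4} = - \frac{-3 + A}{4 \left(5 + j\right)}$)
$P{\left(o{\left(4 \right)},w{\left(-1 \right)} \right)} \left(-70\right) = \frac{3 - \left(-1\right)^{2}}{4 \left(5 + \frac{4}{4}\right)} \left(-70\right) = \frac{3 - 1}{4 \left(5 + 4 \cdot \frac{1}{4}\right)} \left(-70\right) = \frac{3 - 1}{4 \left(5 + 1\right)} \left(-70\right) = \frac{1}{4} \cdot \frac{1}{6} \cdot 2 \left(-70\right) = \frac{1}{12} \left(-70\right) = - \frac{35}{6}$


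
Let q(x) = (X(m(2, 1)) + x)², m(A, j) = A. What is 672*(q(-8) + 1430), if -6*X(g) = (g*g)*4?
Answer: 3112256/3 ≈ 1.0374e+6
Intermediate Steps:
X(g) = -2*g²/3 (X(g) = -g*g*4/6 = -g²*4/6 = -2*g²/3)
q(x) = (-8/3 + x)² (q(x) = (-⅔*2² + x)² = (-⅔*4 + x)² = (-8/3 + x)²)
672*(q(-8) + 1430) = 672*((-8 + 3*(-8))²/9 + 1430) = 672*((-8 - 24)²/9 + 1430) = 672*((⅑)*(-32)² + 1430) = 672*((⅑)*1024 + 1430) = 672*(1024/9 + 1430) = 672*(13894/9) = 3112256/3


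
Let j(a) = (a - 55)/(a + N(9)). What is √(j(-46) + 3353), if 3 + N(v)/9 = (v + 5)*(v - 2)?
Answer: 2*√548598271/809 ≈ 57.904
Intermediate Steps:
N(v) = -27 + 9*(-2 + v)*(5 + v) (N(v) = -27 + 9*((v + 5)*(v - 2)) = -27 + 9*((5 + v)*(-2 + v)) = -27 + 9*((-2 + v)*(5 + v)) = -27 + 9*(-2 + v)*(5 + v))
j(a) = (-55 + a)/(855 + a) (j(a) = (a - 55)/(a + (-117 + 9*9² + 27*9)) = (-55 + a)/(a + (-117 + 9*81 + 243)) = (-55 + a)/(a + (-117 + 729 + 243)) = (-55 + a)/(a + 855) = (-55 + a)/(855 + a))
√(j(-46) + 3353) = √((-55 - 46)/(855 - 46) + 3353) = √(-101/809 + 3353) = √(2712476/809) = 2*√548598271/809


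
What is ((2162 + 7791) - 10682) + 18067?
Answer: 17338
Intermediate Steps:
((2162 + 7791) - 10682) + 18067 = (9953 - 10682) + 18067 = -729 + 18067 = 17338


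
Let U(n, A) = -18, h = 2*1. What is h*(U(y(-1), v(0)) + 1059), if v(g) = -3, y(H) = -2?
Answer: 2082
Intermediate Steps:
h = 2
h*(U(y(-1), v(0)) + 1059) = 2*(-18 + 1059) = 2*1041 = 2082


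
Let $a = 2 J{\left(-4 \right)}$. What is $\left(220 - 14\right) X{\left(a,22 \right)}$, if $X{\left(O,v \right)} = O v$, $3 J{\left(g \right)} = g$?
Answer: $- \frac{36256}{3} \approx -12085.0$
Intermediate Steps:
$J{\left(g \right)} = \frac{g}{3}$
$a = - \frac{8}{3}$ ($a = 2 \cdot \frac{1}{3} \left(-4\right) = 2 \left(- \frac{4}{3}\right) = - \frac{8}{3} \approx -2.6667$)
$\left(220 - 14\right) X{\left(a,22 \right)} = \left(220 - 14\right) \left(\left(- \frac{8}{3}\right) 22\right) = \left(220 - 14\right) \left(- \frac{176}{3}\right) = 206 \left(- \frac{176}{3}\right) = - \frac{36256}{3}$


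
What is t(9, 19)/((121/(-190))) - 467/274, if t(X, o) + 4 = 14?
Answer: -577107/33154 ≈ -17.407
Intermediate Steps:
t(X, o) = 10 (t(X, o) = -4 + 14 = 10)
t(9, 19)/((121/(-190))) - 467/274 = 10/((121/(-190))) - 467/274 = 10/((121*(-1/190))) - 467*1/274 = 10/(-121/190) - 467/274 = 10*(-190/121) - 467/274 = -1900/121 - 467/274 = -577107/33154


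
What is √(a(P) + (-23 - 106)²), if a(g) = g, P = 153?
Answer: 3*√1866 ≈ 129.59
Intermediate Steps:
√(a(P) + (-23 - 106)²) = √(153 + (-23 - 106)²) = √(153 + (-129)²) = √(153 + 16641) = √16794 = 3*√1866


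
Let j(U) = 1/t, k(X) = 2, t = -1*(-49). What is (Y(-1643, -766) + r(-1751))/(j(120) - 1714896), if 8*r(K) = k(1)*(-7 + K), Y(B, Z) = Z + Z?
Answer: 193207/168059806 ≈ 0.0011496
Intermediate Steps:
t = 49
j(U) = 1/49
Y(B, Z) = 2*Z
r(K) = -7/4 + K/4 (r(K) = (2*(-7 + K))/8 = (-14 + 2*K)/8 = -7/4 + K/4)
(Y(-1643, -766) + r(-1751))/(j(120) - 1714896) = (2*(-766) + (-7/4 + (¼)*(-1751)))/(1/49 - 1714896) = (-1532 + (-7/4 - 1751/4))/(-84029903/49) = (-1532 - 879/2)*(-49/84029903) = -3943/2*(-49/84029903) = 193207/168059806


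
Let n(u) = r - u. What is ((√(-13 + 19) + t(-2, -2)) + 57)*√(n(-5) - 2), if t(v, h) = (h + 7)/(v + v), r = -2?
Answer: 223/4 + √6 ≈ 58.199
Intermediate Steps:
t(v, h) = (7 + h)/(2*v) (t(v, h) = (7 + h)/((2*v)) = (7 + h)*(1/(2*v)) = (7 + h)/(2*v))
n(u) = -2 - u
((√(-13 + 19) + t(-2, -2)) + 57)*√(n(-5) - 2) = ((√(-13 + 19) + (½)*(7 - 2)/(-2)) + 57)*√((-2 - 1*(-5)) - 2) = ((√6 + (½)*(-½)*5) + 57)*√((-2 + 5) - 2) = ((√6 - 5/4) + 57)*√(3 - 2) = ((-5/4 + √6) + 57)*√1 = (223/4 + √6)*1 = 223/4 + √6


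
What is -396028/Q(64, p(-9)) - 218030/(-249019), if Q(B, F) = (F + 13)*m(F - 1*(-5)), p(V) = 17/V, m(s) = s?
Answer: -1996871933773/174313300 ≈ -11456.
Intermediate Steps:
Q(B, F) = (5 + F)*(13 + F) (Q(B, F) = (F + 13)*(F - 1*(-5)) = (13 + F)*(F + 5) = (13 + F)*(5 + F) = (5 + F)*(13 + F))
-396028/Q(64, p(-9)) - 218030/(-249019) = -396028*1/((5 + 17/(-9))*(13 + 17/(-9))) - 218030/(-249019) = -396028*1/((5 + 17*(-1/9))*(13 + 17*(-1/9))) - 218030*(-1/249019) = -396028*1/((5 - 17/9)*(13 - 17/9)) + 218030/249019 = -396028/((28/9)*(100/9)) + 218030/249019 = -396028/2800/81 + 218030/249019 = -396028*81/2800 + 218030/249019 = -8019567/700 + 218030/249019 = -1996871933773/174313300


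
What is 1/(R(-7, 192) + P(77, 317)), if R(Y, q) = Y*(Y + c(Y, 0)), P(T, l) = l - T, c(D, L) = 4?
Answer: 1/261 ≈ 0.0038314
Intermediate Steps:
R(Y, q) = Y*(4 + Y) (R(Y, q) = Y*(Y + 4) = Y*(4 + Y))
1/(R(-7, 192) + P(77, 317)) = 1/(-7*(4 - 7) + (317 - 1*77)) = 1/(-7*(-3) + (317 - 77)) = 1/(21 + 240) = 1/261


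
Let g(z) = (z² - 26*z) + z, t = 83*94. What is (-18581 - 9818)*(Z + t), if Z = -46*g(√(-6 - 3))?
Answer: -233326184 - 97976550*I ≈ -2.3333e+8 - 9.7977e+7*I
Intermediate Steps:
t = 7802
g(z) = z² - 25*z
Z = -138*I*(-25 + 3*I) (Z = -46*√(-6 - 3)*(-25 + √(-6 - 3)) = -46*√(-9)*(-25 + √(-9)) = -46*3*I*(-25 + 3*I) = -138*I*(-25 + 3*I) ≈ 414.0 + 3450.0*I)
(-18581 - 9818)*(Z + t) = (-18581 - 9818)*((414 + 3450*I) + 7802) = -28399*(8216 + 3450*I) = -233326184 - 97976550*I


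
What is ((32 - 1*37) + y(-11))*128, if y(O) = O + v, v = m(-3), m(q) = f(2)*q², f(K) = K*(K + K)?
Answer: 7168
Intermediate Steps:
f(K) = 2*K² (f(K) = K*(2*K) = 2*K²)
m(q) = 8*q² (m(q) = (2*2²)*q² = (2*4)*q² = 8*q²)
v = 72 (v = 8*(-3)² = 8*9 = 72)
y(O) = 72 + O (y(O) = O + 72 = 72 + O)
((32 - 1*37) + y(-11))*128 = ((32 - 1*37) + (72 - 11))*128 = ((32 - 37) + 61)*128 = (-5 + 61)*128 = 56*128 = 7168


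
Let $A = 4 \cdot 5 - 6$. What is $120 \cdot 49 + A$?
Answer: $5894$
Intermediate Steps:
$A = 14$ ($A = 20 - 6 = 14$)
$120 \cdot 49 + A = 120 \cdot 49 + 14 = 5880 + 14 = 5894$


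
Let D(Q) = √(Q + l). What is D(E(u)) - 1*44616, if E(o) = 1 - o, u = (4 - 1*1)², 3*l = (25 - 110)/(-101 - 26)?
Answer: -44616 + I*√1128903/381 ≈ -44616.0 + 2.7887*I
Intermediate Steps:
l = 85/381 (l = ((25 - 110)/(-101 - 26))/3 = (-85/(-127))/3 = (-85*(-1/127))/3 = (⅓)*(85/127) = 85/381 ≈ 0.22310)
u = 9 (u = (4 - 1)² = 3² = 9)
D(Q) = √(85/381 + Q) (D(Q) = √(Q + 85/381) = √(85/381 + Q))
D(E(u)) - 1*44616 = √(32385 + 145161*(1 - 1*9))/381 - 1*44616 = √(32385 + 145161*(1 - 9))/381 - 44616 = √(32385 + 145161*(-8))/381 - 44616 = √(32385 - 1161288)/381 - 44616 = √(-1128903)/381 - 44616 = (I*√1128903)/381 - 44616 = I*√1128903/381 - 44616 = -44616 + I*√1128903/381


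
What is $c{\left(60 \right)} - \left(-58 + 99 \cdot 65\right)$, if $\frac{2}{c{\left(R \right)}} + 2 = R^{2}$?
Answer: $- \frac{11472222}{1799} \approx -6377.0$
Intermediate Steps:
$c{\left(R \right)} = \frac{2}{-2 + R^{2}}$
$c{\left(60 \right)} - \left(-58 + 99 \cdot 65\right) = \frac{2}{-2 + 60^{2}} - \left(-58 + 99 \cdot 65\right) = \frac{2}{-2 + 3600} - \left(-58 + 6435\right) = \frac{2}{3598} - 6377 = 2 \cdot \frac{1}{3598} - 6377 = \frac{1}{1799} - 6377 = - \frac{11472222}{1799}$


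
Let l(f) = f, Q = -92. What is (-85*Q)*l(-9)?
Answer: -70380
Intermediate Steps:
(-85*Q)*l(-9) = -85*(-92)*(-9) = 7820*(-9) = -70380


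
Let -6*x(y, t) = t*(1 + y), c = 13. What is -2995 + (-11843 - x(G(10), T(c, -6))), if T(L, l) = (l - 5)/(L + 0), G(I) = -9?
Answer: -578638/39 ≈ -14837.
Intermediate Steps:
T(L, l) = (-5 + l)/L
x(y, t) = -t*(1 + y)/6
-2995 + (-11843 - x(G(10), T(c, -6))) = -2995 + (-11843 - (-1)*(-5 - 6)/13*(1 - 9)/6) = -2995 + (-11843 - (-1)*(1/13)*(-11)*(-8)/6) = -2995 + (-11843 - (-1)*(-11)*(-8)/(6*13)) = -2995 + (-11843 - 1*(-44/39)) = -2995 + (-11843 + 44/39) = -2995 - 461833/39 = -578638/39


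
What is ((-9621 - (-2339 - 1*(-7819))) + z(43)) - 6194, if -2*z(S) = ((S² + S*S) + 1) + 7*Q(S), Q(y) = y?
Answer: -23295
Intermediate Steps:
z(S) = -½ - S² - 7*S/2 (z(S) = -(((S² + S*S) + 1) + 7*S)/2 = -(((S² + S²) + 1) + 7*S)/2 = -((2*S² + 1) + 7*S)/2 = -((1 + 2*S²) + 7*S)/2 = -(1 + 2*S² + 7*S)/2 = -½ - S² - 7*S/2)
((-9621 - (-2339 - 1*(-7819))) + z(43)) - 6194 = ((-9621 - (-2339 - 1*(-7819))) + (-½ - 1*43² - 7/2*43)) - 6194 = ((-9621 - (-2339 + 7819)) + (-½ - 1*1849 - 301/2)) - 6194 = ((-9621 - 1*5480) + (-½ - 1849 - 301/2)) - 6194 = ((-9621 - 5480) - 2000) - 6194 = (-15101 - 2000) - 6194 = -17101 - 6194 = -23295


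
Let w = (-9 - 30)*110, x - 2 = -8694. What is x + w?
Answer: -12982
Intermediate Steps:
x = -8692 (x = 2 - 8694 = -8692)
w = -4290 (w = -39*110 = -4290)
x + w = -8692 - 4290 = -12982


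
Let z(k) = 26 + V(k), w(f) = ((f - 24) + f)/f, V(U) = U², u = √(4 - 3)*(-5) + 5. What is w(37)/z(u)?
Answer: 25/481 ≈ 0.051975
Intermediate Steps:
u = 0 (u = √1*(-5) + 5 = 1*(-5) + 5 = -5 + 5 = 0)
w(f) = (-24 + 2*f)/f (w(f) = ((-24 + f) + f)/f = (-24 + 2*f)/f)
z(k) = 26 + k²
w(37)/z(u) = (2 - 24/37)/(26 + 0²) = (2 - 24*1/37)/(26 + 0) = (2 - 24/37)/26 = (50/37)*(1/26) = 25/481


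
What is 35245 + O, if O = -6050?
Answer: 29195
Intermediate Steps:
35245 + O = 35245 - 6050 = 29195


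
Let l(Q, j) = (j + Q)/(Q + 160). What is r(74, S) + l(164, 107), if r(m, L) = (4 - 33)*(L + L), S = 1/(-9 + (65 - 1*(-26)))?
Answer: 1715/13284 ≈ 0.12910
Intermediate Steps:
l(Q, j) = (Q + j)/(160 + Q)
S = 1/82 (S = 1/(-9 + (65 + 26)) = 1/(-9 + 91) = 1/82 ≈ 0.012195)
r(m, L) = -58*L
r(74, S) + l(164, 107) = -58*1/82 + (164 + 107)/(160 + 164) = -29/41 + 271/324 = 1715/13284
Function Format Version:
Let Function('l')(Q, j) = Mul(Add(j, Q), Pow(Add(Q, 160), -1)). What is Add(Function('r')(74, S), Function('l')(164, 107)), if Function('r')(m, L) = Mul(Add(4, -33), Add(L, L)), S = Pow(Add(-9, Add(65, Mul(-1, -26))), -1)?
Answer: Rational(1715, 13284) ≈ 0.12910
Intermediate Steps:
Function('l')(Q, j) = Mul(Pow(Add(160, Q), -1), Add(Q, j)) (Function('l')(Q, j) = Mul(Add(Q, j), Pow(Add(160, Q), -1)) = Mul(Pow(Add(160, Q), -1), Add(Q, j)))
S = Rational(1, 82) (S = Pow(Add(-9, Add(65, 26)), -1) = Pow(Add(-9, 91), -1) = Pow(82, -1) = Rational(1, 82) ≈ 0.012195)
Function('r')(m, L) = Mul(-58, L) (Function('r')(m, L) = Mul(-29, Mul(2, L)) = Mul(-58, L))
Add(Function('r')(74, S), Function('l')(164, 107)) = Add(Mul(-58, Rational(1, 82)), Mul(Pow(Add(160, 164), -1), Add(164, 107))) = Add(Rational(-29, 41), Mul(Pow(324, -1), 271)) = Add(Rational(-29, 41), Mul(Rational(1, 324), 271)) = Add(Rational(-29, 41), Rational(271, 324)) = Rational(1715, 13284)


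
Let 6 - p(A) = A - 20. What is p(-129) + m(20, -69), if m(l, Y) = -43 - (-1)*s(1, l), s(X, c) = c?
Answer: 132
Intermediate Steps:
p(A) = 26 - A (p(A) = 6 - (A - 20) = 6 - (-20 + A) = 6 + (20 - A) = 26 - A)
m(l, Y) = -43 + l (m(l, Y) = -43 - (-1)*l = -43 + l)
p(-129) + m(20, -69) = (26 - 1*(-129)) + (-43 + 20) = (26 + 129) - 23 = 155 - 23 = 132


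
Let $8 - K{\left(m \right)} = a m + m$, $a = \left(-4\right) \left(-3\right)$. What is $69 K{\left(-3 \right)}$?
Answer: $3243$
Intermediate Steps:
$a = 12$
$K{\left(m \right)} = 8 - 13 m$ ($K{\left(m \right)} = 8 - \left(12 m + m\right) = 8 - 13 m$)
$69 K{\left(-3 \right)} = 69 \left(8 - -39\right) = 69 \left(8 + 39\right) = 69 \cdot 47 = 3243$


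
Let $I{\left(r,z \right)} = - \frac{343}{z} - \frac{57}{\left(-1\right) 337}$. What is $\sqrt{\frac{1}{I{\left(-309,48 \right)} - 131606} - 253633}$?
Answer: $\frac{i \sqrt{1149596567747506104210529}}{2128971511} \approx 503.62 i$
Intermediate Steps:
$I{\left(r,z \right)} = \frac{57}{337} - \frac{343}{z}$ ($I{\left(r,z \right)} = - \frac{343}{z} - \frac{57}{-337} = - \frac{343}{z} - - \frac{57}{337} = - \frac{343}{z} + \frac{57}{337} = \frac{57}{337} - \frac{343}{z}$)
$\sqrt{\frac{1}{I{\left(-309,48 \right)} - 131606} - 253633} = \sqrt{\frac{1}{\left(\frac{57}{337} - \frac{343}{48}\right) - 131606} - 253633} = \sqrt{\frac{1}{- \frac{112855}{16176} - 131606} - 253633} = \sqrt{\frac{1}{- \frac{2128971511}{16176}} - 253633} = \sqrt{- \frac{16176}{2128971511} - 253633} = \sqrt{- \frac{539977431265639}{2128971511}} = \frac{i \sqrt{1149596567747506104210529}}{2128971511}$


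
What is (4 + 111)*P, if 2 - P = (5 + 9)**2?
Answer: -22310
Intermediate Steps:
P = -194 (P = 2 - (5 + 9)**2 = 2 - 1*14**2 = 2 - 1*196 = 2 - 196 = -194)
(4 + 111)*P = (4 + 111)*(-194) = 115*(-194) = -22310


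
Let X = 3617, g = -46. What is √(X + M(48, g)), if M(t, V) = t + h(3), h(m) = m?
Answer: 2*√917 ≈ 60.564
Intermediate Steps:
M(t, V) = 3 + t (M(t, V) = t + 3 = 3 + t)
√(X + M(48, g)) = √(3617 + (3 + 48)) = √(3617 + 51) = √3668 = 2*√917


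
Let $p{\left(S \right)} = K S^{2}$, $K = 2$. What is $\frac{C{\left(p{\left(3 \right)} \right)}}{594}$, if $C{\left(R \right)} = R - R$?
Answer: $0$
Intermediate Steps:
$p{\left(S \right)} = 2 S^{2}$
$C{\left(R \right)} = 0$
$\frac{C{\left(p{\left(3 \right)} \right)}}{594} = \frac{0}{594} = 0 \cdot \frac{1}{594} = 0$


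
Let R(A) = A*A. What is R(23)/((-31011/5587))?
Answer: -2955523/31011 ≈ -95.306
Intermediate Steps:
R(A) = A**2
R(23)/((-31011/5587)) = 23**2/((-31011/5587)) = 529/((-31011*1/5587)) = 529/(-31011/5587) = 529*(-5587/31011) = -2955523/31011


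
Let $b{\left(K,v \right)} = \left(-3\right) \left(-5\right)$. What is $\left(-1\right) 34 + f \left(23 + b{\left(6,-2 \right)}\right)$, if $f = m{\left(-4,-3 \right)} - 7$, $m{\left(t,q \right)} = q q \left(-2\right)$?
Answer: $-984$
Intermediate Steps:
$m{\left(t,q \right)} = - 2 q^{2}$ ($m{\left(t,q \right)} = q^{2} \left(-2\right) = - 2 q^{2}$)
$b{\left(K,v \right)} = 15$
$f = -25$ ($f = - 2 \left(-3\right)^{2} - 7 = \left(-2\right) 9 - 7 = -18 - 7 = -25$)
$\left(-1\right) 34 + f \left(23 + b{\left(6,-2 \right)}\right) = \left(-1\right) 34 - 25 \left(23 + 15\right) = -34 - 950 = -984$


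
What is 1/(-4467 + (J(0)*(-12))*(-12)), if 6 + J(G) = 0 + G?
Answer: -1/5331 ≈ -0.00018758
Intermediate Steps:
J(G) = -6 + G (J(G) = -6 + (0 + G) = -6 + G)
1/(-4467 + (J(0)*(-12))*(-12)) = 1/(-4467 + ((-6 + 0)*(-12))*(-12)) = 1/(-4467 - 6*(-12)*(-12)) = 1/(-4467 + 72*(-12)) = 1/(-4467 - 864) = 1/(-5331) = -1/5331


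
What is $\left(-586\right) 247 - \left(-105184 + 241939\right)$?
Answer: $-281497$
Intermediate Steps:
$\left(-586\right) 247 - \left(-105184 + 241939\right) = -144742 - 136755 = -281497$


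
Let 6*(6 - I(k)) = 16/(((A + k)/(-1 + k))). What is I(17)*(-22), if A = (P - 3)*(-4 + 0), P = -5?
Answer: -16588/147 ≈ -112.84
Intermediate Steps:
A = 32 (A = (-5 - 3)*(-4 + 0) = -8*(-4) = 32)
I(k) = 6 - 8*(-1 + k)/(3*(32 + k)) (I(k) = 6 - 8/(3*((32 + k)/(-1 + k))) = 6 - 8*(-1 + k)/(32 + k)/3 = 6 - 8*(-1 + k)/(3*(32 + k)))
I(17)*(-22) = (2*(292 + 5*17)/(3*(32 + 17)))*(-22) = ((2/3)*(292 + 85)/49)*(-22) = ((2/3)*(1/49)*377)*(-22) = (754/147)*(-22) = -16588/147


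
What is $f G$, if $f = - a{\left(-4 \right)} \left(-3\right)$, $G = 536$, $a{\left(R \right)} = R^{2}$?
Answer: $25728$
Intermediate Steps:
$f = 48$ ($f = - \left(-4\right)^{2} \left(-3\right) = \left(-1\right) 16 \left(-3\right) = \left(-16\right) \left(-3\right) = 48$)
$f G = 48 \cdot 536 = 25728$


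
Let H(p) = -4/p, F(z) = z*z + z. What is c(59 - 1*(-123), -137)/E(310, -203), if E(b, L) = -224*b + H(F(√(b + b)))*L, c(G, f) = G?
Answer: -475878210/181562410157 + 29*√155/181562410157 ≈ -0.0026210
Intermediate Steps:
F(z) = z + z² (F(z) = z² + z = z + z²)
E(b, L) = -224*b - 2*L*√2/(√b*(1 + √2*√b)) (E(b, L) = -224*b + (-4*1/((1 + √(b + b))*√(b + b)))*L = -224*b + (-4*√2/(2*√b*(1 + √(2*b))))*L = -224*b + (-4*√2/(2*√b*(1 + √2*√b)))*L = -224*b + (-2*√2/(√b*(1 + √2*√b)))*L = -224*b - 2*L*√2/(√b*(1 + √2*√b)))
c(59 - 1*(-123), -137)/E(310, -203) = (59 - 1*(-123))/((2*(-34720*√310 - 1*(-203)*√2 - 112*√2*310²)/(√310 + 310*√2))) = (59 + 123)/((2*(-34720*√310 + 203*√2 - 112*√2*96100)/(√310 + 310*√2))) = 182/((2*(-34720*√310 + 203*√2 - 10763200*√2)/(√310 + 310*√2))) = 182/((2*(-10762997*√2 - 34720*√310)/(√310 + 310*√2))) = 182*((√310 + 310*√2)/(2*(-10762997*√2 - 34720*√310))) = 91*(√310 + 310*√2)/(-10762997*√2 - 34720*√310)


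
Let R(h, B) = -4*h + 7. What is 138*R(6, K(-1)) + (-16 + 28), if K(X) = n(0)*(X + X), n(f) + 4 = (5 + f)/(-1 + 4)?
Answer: -2334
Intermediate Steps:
n(f) = -7/3 + f/3 (n(f) = -4 + (5 + f)/(-1 + 4) = -4 + (5 + f)/3 = -4 + (5 + f)*(⅓) = -4 + (5/3 + f/3) = -7/3 + f/3)
K(X) = -14*X/3 (K(X) = (-7/3 + (⅓)*0)*(X + X) = (-7/3 + 0)*(2*X) = -14*X/3)
R(h, B) = 7 - 4*h
138*R(6, K(-1)) + (-16 + 28) = 138*(7 - 4*6) + (-16 + 28) = 138*(7 - 24) + 12 = 138*(-17) + 12 = -2346 + 12 = -2334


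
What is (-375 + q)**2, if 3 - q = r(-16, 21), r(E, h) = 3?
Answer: 140625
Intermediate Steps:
q = 0 (q = 3 - 1*3 = 3 - 3 = 0)
(-375 + q)**2 = (-375 + 0)**2 = (-375)**2 = 140625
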